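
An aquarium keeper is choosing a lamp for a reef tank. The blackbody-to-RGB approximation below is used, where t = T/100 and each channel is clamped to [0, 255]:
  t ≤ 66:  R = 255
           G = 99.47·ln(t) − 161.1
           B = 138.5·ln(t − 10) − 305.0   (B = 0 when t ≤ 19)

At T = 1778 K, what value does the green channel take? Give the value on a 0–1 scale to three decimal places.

0.491

t = 1778/100 = 17.78; the t ≤ 66 branch applies.
G = 99.47·ln 17.78 − 161.1 = 99.47·2.8781 − 161.1 = 125.182.
On a 0–1 scale: 125.182/255 = 0.4909 → 0.491.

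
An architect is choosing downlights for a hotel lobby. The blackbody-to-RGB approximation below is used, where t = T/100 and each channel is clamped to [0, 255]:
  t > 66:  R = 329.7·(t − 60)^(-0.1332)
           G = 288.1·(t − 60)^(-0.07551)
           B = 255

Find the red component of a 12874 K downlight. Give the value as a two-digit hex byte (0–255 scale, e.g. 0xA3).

0xBC

t = 12874/100 = 128.74; the t > 66 branch applies.
R = 329.7·(128.74 − 60)^(-0.1332) = 329.7·68.74^(-0.1332) = 329.7·0.56922 = 187.673.
Rounded: 188; in hex, 0xBC.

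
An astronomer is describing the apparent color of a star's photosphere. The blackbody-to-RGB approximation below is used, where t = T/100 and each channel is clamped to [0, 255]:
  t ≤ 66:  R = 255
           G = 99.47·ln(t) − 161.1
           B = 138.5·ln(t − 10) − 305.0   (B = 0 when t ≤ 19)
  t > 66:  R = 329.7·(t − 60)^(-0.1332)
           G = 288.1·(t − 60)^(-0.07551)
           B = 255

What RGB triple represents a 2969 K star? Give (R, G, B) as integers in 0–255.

(255, 176, 108)

t = 2969/100 = 29.69; the t ≤ 66 branch applies.
R = 255 by definition for t ≤ 66.
G = 99.47·ln 29.69 − 161.1 = 99.47·3.3908 − 161.1 = 176.184.
B = 138.5·ln(29.69 − 10) − 305.0 = 138.5·ln 19.69 − 305.0 = 138.5·2.9801 − 305.0 = 107.745.
Rounded: (255, 176, 108).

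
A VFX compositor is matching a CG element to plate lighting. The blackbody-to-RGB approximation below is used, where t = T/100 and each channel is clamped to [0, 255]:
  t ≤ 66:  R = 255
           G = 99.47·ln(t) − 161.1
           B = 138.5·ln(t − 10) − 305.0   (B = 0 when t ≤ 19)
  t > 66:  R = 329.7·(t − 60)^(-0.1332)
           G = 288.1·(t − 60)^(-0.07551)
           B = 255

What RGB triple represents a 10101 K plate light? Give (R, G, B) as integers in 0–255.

t = 10101/100 = 101.01; the t > 66 branch applies.
R = 329.7·(101.01 − 60)^(-0.1332) = 329.7·41.01^(-0.1332) = 329.7·0.60977 = 201.040.
G = 288.1·(101.01 − 60)^(-0.07551) = 288.1·41.01^(-0.07551) = 288.1·0.75546 = 217.648.
B = 255 by definition for t > 66.
Rounded: (201, 218, 255).

(201, 218, 255)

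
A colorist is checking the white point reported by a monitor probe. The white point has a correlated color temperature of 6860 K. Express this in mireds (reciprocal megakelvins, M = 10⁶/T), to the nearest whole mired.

146 mireds

M = 10⁶ / 6860 = 145.773 → 146 mireds.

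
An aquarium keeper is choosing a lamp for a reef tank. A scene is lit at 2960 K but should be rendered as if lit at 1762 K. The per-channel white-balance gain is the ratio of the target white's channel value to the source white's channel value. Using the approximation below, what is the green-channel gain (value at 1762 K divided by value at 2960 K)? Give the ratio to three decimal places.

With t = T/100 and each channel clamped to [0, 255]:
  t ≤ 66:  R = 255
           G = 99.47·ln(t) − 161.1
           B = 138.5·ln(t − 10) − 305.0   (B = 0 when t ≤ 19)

At 2960 K (t = 29.6):
  G = 99.47·ln 29.6 − 161.1 = 99.47·3.3878 − 161.1 = 175.882.
At 1762 K (t = 17.62):
  G = 99.47·ln 17.62 − 161.1 = 99.47·2.8690 − 161.1 = 124.283.
Gain = 124.283 / 175.882 = 0.7066 → 0.707.

0.707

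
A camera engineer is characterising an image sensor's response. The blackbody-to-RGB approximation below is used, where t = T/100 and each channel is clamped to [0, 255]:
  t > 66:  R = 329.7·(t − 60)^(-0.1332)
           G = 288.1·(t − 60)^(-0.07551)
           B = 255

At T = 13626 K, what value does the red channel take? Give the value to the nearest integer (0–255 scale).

t = 13626/100 = 136.26; the t > 66 branch applies.
R = 329.7·(136.26 − 60)^(-0.1332) = 329.7·76.26^(-0.1332) = 329.7·0.56141 = 185.096.
Rounded: 185.

185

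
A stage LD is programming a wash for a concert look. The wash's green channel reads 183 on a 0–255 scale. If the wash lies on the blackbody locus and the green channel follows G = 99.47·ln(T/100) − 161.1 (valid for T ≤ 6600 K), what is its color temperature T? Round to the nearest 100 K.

3200 K

ln t = (183 + 161.1) / 99.47 = 3.4593.
t = e^3.4593 = 31.796.
T = 100·t = 3180 K → 3200 K to the nearest 100 K.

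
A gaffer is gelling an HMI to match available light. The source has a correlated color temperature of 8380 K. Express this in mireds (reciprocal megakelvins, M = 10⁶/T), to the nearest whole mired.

119 mireds

M = 10⁶ / 8380 = 119.332 → 119 mireds.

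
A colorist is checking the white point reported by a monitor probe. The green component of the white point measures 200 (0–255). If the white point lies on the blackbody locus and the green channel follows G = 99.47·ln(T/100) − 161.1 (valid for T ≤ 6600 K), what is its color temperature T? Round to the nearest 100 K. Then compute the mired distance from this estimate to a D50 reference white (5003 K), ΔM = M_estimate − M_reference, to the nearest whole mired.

+63 mireds

ln t = (200 + 161.1) / 99.47 = 3.6302.
t = e^3.6302 = 37.722.
T = 100·t = 3772 K → 3800 K to the nearest 100 K.
M_estimate = 10⁶/3800 = 263.16; M_reference = 10⁶/5003 = 199.88.
ΔM = 263.16 − 199.88 = 63.28 → +63 mireds.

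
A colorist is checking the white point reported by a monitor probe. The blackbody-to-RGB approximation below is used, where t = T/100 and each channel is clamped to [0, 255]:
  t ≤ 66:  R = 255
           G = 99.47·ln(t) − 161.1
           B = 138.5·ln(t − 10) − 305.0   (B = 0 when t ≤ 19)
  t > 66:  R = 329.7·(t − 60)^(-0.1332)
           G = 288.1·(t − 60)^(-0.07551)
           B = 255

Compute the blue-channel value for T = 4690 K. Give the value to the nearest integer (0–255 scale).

t = 4690/100 = 46.9; the t ≤ 66 branch applies.
B = 138.5·ln(46.9 − 10) − 305.0 = 138.5·ln 36.9 − 305.0 = 138.5·3.6082 − 305.0 = 194.737.
Rounded: 195.

195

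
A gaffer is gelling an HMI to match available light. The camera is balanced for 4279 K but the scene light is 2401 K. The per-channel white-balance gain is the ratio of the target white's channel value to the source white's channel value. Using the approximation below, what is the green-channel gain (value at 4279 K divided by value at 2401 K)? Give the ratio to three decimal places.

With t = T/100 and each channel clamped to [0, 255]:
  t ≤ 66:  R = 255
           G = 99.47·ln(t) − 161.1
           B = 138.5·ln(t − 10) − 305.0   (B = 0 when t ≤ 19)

1.371

At 2401 K (t = 24.01):
  G = 99.47·ln 24.01 − 161.1 = 99.47·3.1785 − 161.1 = 155.062.
At 4279 K (t = 42.79):
  G = 99.47·ln 42.79 − 161.1 = 99.47·3.7563 − 161.1 = 212.540.
Gain = 212.540 / 155.062 = 1.3707 → 1.371.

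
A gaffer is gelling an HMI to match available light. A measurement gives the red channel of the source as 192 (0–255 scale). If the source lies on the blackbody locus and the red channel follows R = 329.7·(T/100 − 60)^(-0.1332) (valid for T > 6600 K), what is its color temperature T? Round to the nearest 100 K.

(t − 60)^(-0.1332) = 192/329.7 = 0.58235.
t − 60 = 0.58235^(1/-0.1332) = 0.58235^(-7.508) = 57.929, so t = 117.929.
T = 100·t = 11793 K → 11800 K to the nearest 100 K.

11800 K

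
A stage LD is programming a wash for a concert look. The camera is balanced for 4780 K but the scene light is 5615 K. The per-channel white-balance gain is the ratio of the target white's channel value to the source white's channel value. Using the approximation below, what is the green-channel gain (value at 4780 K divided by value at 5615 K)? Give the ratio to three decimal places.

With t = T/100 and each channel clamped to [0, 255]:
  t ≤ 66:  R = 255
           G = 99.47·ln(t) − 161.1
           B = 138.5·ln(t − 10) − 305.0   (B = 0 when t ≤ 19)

At 5615 K (t = 56.15):
  G = 99.47·ln 56.15 − 161.1 = 99.47·4.0280 − 161.1 = 239.568.
At 4780 K (t = 47.8):
  G = 99.47·ln 47.8 − 161.1 = 99.47·3.8670 − 161.1 = 223.553.
Gain = 223.553 / 239.568 = 0.9332 → 0.933.

0.933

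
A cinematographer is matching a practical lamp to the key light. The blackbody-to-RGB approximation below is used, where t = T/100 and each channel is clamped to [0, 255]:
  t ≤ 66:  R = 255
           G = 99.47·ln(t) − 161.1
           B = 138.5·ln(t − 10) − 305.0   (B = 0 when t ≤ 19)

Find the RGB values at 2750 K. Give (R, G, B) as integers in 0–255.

(255, 169, 91)

t = 2750/100 = 27.5; the t ≤ 66 branch applies.
R = 255 by definition for t ≤ 66.
G = 99.47·ln 27.5 − 161.1 = 99.47·3.3142 − 161.1 = 168.562.
B = 138.5·ln(27.5 − 10) − 305.0 = 138.5·ln 17.5 − 305.0 = 138.5·2.8622 − 305.0 = 91.415.
Rounded: (255, 169, 91).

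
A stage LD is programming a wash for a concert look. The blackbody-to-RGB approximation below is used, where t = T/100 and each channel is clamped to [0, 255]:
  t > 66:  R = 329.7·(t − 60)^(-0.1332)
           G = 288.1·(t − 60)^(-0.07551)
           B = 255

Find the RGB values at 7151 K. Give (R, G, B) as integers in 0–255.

(238, 240, 255)

t = 7151/100 = 71.51; the t > 66 branch applies.
R = 329.7·(71.51 − 60)^(-0.1332) = 329.7·11.51^(-0.1332) = 329.7·0.72221 = 238.113.
G = 288.1·(71.51 − 60)^(-0.07551) = 288.1·11.51^(-0.07551) = 288.1·0.83153 = 239.564.
B = 255 by definition for t > 66.
Rounded: (238, 240, 255).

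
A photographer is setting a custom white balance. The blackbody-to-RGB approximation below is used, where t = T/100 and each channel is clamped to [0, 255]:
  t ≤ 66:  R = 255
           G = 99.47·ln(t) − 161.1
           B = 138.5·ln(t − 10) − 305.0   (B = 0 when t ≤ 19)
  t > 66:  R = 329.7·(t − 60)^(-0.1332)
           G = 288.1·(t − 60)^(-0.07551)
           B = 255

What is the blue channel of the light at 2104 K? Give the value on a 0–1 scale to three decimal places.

0.108

t = 2104/100 = 21.04; the t ≤ 66 branch applies.
B = 138.5·ln(21.04 − 10) − 305.0 = 138.5·ln 11.04 − 305.0 = 138.5·2.4015 − 305.0 = 27.611.
On a 0–1 scale: 27.611/255 = 0.1083 → 0.108.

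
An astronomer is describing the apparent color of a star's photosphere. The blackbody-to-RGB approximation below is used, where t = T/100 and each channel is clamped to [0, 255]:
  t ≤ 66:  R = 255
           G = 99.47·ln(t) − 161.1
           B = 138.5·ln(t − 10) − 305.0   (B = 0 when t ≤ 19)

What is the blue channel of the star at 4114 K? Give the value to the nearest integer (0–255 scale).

171

t = 4114/100 = 41.14; the t ≤ 66 branch applies.
B = 138.5·ln(41.14 − 10) − 305.0 = 138.5·ln 31.14 − 305.0 = 138.5·3.4385 − 305.0 = 171.231.
Rounded: 171.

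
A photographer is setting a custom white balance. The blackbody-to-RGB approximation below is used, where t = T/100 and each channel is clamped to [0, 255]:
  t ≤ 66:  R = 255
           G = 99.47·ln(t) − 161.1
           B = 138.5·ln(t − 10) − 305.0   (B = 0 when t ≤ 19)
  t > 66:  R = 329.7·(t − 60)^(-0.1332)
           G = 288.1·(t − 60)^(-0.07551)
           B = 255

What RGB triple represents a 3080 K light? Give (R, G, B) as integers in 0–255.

t = 3080/100 = 30.8; the t ≤ 66 branch applies.
R = 255 by definition for t ≤ 66.
G = 99.47·ln 30.8 − 161.1 = 99.47·3.4275 − 161.1 = 179.835.
B = 138.5·ln(30.8 − 10) − 305.0 = 138.5·ln 20.8 − 305.0 = 138.5·3.0350 − 305.0 = 115.341.
Rounded: (255, 180, 115).

(255, 180, 115)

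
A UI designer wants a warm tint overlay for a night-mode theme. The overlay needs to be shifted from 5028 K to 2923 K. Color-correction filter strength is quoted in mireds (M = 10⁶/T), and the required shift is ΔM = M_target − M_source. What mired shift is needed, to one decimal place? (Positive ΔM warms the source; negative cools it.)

+143.2 mireds

M_source = 10⁶/5028 = 198.886; M_target = 10⁶/2923 = 342.114.
ΔM = 342.114 − 198.886 = 143.228 → +143.2 mireds, a warming shift.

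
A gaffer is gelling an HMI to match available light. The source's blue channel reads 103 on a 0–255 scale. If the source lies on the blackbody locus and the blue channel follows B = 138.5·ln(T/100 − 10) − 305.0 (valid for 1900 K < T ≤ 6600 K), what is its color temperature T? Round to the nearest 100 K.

ln(t − 10) = (103 + 305.0) / 138.5 = 2.9458.
t − 10 = e^2.9458 = 19.027, so t = 29.027.
T = 100·t = 2903 K → 2900 K to the nearest 100 K.

2900 K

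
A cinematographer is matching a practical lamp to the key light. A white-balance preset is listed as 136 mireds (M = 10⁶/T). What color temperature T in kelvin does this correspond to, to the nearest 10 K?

7350 K

T = 10⁶ / 136 = 7352.94 K → 7350 K.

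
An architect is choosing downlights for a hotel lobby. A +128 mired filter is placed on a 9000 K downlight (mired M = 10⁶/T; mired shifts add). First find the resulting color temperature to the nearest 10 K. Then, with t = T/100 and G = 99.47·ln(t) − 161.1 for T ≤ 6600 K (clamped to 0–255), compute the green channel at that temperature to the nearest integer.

M_in = 10⁶/9000 = 111.11; M_out = 111.11 + (+128) = 239.11.
T_out = 10⁶/239.11 = 4182.2 K → 4180 K; t = 41.8.
G = 99.47·ln 41.8 − 161.1 = 99.47·3.7329 − 161.1 = 210.211.
Rounded: 210.

210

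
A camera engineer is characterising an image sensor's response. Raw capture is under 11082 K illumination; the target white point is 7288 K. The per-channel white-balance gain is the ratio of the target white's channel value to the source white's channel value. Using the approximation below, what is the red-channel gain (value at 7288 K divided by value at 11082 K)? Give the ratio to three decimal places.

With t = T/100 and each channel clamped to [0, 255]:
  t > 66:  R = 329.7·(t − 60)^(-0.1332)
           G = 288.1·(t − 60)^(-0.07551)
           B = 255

At 11082 K (t = 110.82):
  R = 329.7·(110.82 − 60)^(-0.1332) = 329.7·50.82^(-0.1332) = 329.7·0.59259 = 195.378.
At 7288 K (t = 72.88):
  R = 329.7·(72.88 − 60)^(-0.1332) = 329.7·12.88^(-0.1332) = 329.7·0.71147 = 234.573.
Gain = 234.573 / 195.378 = 1.2006 → 1.201.

1.201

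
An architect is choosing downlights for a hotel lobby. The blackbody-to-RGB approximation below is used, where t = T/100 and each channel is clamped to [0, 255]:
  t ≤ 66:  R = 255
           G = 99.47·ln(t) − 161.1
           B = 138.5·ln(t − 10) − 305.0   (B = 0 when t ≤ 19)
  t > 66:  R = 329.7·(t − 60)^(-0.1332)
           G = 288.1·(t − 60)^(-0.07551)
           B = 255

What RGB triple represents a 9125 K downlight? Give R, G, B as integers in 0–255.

R=208, G=222, B=255

t = 9125/100 = 91.25; the t > 66 branch applies.
R = 329.7·(91.25 − 60)^(-0.1332) = 329.7·31.25^(-0.1332) = 329.7·0.63225 = 208.451.
G = 288.1·(91.25 − 60)^(-0.07551) = 288.1·31.25^(-0.07551) = 288.1·0.77112 = 222.161.
B = 255 by definition for t > 66.
Rounded: (208, 222, 255).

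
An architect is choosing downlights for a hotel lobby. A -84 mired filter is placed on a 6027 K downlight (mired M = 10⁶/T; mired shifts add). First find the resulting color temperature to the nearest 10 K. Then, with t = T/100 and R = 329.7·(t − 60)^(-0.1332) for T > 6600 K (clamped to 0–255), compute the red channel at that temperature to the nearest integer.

M_in = 10⁶/6027 = 165.92; M_out = 165.92 + (-84) = 81.92.
T_out = 10⁶/81.92 = 12207.0 K → 12210 K; t = 122.1.
R = 329.7·(122.1 − 60)^(-0.1332) = 329.7·62.1^(-0.1332) = 329.7·0.57698 = 190.230.
Rounded: 190.

190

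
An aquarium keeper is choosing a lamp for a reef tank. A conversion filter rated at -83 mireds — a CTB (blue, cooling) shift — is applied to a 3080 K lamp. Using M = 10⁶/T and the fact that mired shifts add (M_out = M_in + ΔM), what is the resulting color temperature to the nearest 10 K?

4140 K

M_in = 10⁶/3080 = 324.68 mireds.
M_out = 324.68 + (-83) = 241.68 mireds.
T_out = 10⁶/241.68 = 4137.8 K → 4140 K.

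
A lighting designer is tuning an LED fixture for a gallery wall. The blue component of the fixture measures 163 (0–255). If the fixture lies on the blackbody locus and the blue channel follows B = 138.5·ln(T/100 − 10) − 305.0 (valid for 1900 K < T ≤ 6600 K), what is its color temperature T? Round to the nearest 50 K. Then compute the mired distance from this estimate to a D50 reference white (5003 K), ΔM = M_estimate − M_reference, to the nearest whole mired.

+53 mireds

ln(t − 10) = (163 + 305.0) / 138.5 = 3.3791.
t − 10 = e^3.3791 = 29.343, so t = 39.343.
T = 100·t = 3934 K → 3950 K to the nearest 50 K.
M_estimate = 10⁶/3950 = 253.16; M_reference = 10⁶/5003 = 199.88.
ΔM = 253.16 − 199.88 = 53.28 → +53 mireds.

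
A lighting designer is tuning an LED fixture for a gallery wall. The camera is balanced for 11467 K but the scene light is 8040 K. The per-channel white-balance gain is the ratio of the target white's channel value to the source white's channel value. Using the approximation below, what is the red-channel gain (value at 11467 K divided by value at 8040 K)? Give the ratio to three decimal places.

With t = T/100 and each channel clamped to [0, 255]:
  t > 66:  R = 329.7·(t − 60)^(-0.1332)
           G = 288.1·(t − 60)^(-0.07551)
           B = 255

0.877

At 8040 K (t = 80.4):
  R = 329.7·(80.4 − 60)^(-0.1332) = 329.7·20.4^(-0.1332) = 329.7·0.66920 = 220.636.
At 11467 K (t = 114.67):
  R = 329.7·(114.67 − 60)^(-0.1332) = 329.7·54.67^(-0.1332) = 329.7·0.58686 = 193.487.
Gain = 193.487 / 220.636 = 0.8769 → 0.877.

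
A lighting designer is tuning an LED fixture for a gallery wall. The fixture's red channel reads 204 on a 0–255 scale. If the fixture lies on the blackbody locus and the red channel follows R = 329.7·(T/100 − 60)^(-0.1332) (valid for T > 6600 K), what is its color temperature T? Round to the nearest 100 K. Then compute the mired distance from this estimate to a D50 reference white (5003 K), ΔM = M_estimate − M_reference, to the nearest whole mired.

(t − 60)^(-0.1332) = 204/329.7 = 0.61874.
t − 60 = 0.61874^(1/-0.1332) = 0.61874^(-7.508) = 36.748, so t = 96.748.
T = 100·t = 9675 K → 9700 K to the nearest 100 K.
M_estimate = 10⁶/9700 = 103.09; M_reference = 10⁶/5003 = 199.88.
ΔM = 103.09 − 199.88 = -96.79 → -97 mireds.

-97 mireds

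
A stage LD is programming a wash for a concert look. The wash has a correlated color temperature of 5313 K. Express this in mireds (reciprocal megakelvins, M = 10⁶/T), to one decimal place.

188.2 mireds

M = 10⁶ / 5313 = 188.218 → 188.2 mireds.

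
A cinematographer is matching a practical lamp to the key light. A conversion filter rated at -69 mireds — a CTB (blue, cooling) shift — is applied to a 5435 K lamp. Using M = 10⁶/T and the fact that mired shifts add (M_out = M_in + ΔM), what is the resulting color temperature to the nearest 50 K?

M_in = 10⁶/5435 = 183.99 mireds.
M_out = 183.99 + (-69) = 114.99 mireds.
T_out = 10⁶/114.99 = 8696.2 K → 8700 K.

8700 K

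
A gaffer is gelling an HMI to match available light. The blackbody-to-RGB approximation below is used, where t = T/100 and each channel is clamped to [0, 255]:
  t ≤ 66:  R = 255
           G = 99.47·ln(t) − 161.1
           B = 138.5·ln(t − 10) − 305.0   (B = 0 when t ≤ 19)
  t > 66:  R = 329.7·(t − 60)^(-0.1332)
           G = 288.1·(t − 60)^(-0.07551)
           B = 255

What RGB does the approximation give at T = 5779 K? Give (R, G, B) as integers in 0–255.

t = 5779/100 = 57.79; the t ≤ 66 branch applies.
R = 255 by definition for t ≤ 66.
G = 99.47·ln 57.79 − 161.1 = 99.47·4.0568 − 161.1 = 242.431.
B = 138.5·ln(57.79 − 10) − 305.0 = 138.5·ln 47.79 − 305.0 = 138.5·3.8668 − 305.0 = 230.554.
Rounded: (255, 242, 231).

(255, 242, 231)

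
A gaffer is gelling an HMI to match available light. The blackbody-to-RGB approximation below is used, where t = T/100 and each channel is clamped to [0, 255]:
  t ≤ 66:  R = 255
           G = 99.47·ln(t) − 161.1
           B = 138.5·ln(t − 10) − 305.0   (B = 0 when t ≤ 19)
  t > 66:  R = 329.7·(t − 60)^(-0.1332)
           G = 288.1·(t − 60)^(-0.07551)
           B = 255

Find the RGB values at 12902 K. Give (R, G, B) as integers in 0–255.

t = 12902/100 = 129.02; the t > 66 branch applies.
R = 329.7·(129.02 − 60)^(-0.1332) = 329.7·69.02^(-0.1332) = 329.7·0.56892 = 187.572.
G = 288.1·(129.02 − 60)^(-0.07551) = 288.1·69.02^(-0.07551) = 288.1·0.72634 = 209.258.
B = 255 by definition for t > 66.
Rounded: (188, 209, 255).

(188, 209, 255)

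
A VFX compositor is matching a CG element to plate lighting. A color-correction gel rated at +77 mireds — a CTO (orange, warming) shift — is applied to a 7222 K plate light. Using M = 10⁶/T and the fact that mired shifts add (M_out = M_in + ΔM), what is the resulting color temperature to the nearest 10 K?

4640 K

M_in = 10⁶/7222 = 138.47 mireds.
M_out = 138.47 + (+77) = 215.47 mireds.
T_out = 10⁶/215.47 = 4641.1 K → 4640 K.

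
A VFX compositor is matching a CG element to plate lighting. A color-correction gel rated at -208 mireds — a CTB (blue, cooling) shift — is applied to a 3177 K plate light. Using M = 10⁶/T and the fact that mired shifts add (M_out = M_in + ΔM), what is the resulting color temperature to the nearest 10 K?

M_in = 10⁶/3177 = 314.76 mireds.
M_out = 314.76 + (-208) = 106.76 mireds.
T_out = 10⁶/106.76 = 9366.6 K → 9370 K.

9370 K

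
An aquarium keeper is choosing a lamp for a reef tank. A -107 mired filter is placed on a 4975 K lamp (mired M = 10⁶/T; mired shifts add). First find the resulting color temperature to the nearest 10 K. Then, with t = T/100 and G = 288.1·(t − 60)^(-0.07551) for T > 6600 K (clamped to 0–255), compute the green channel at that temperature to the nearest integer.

M_in = 10⁶/4975 = 201.01; M_out = 201.01 + (-107) = 94.01.
T_out = 10⁶/94.01 = 10637.7 K → 10640 K; t = 106.4.
G = 288.1·(106.4 − 60)^(-0.07551) = 288.1·46.4^(-0.07551) = 288.1·0.74845 = 215.628.
Rounded: 216.

216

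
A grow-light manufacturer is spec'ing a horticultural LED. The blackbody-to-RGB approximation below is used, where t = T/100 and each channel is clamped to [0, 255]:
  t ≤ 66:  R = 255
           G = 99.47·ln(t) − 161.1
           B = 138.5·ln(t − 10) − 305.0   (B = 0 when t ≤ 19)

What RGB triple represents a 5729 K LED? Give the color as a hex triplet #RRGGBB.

#FFF2E5

t = 5729/100 = 57.29; the t ≤ 66 branch applies.
R = 255 by definition for t ≤ 66.
G = 99.47·ln 57.29 − 161.1 = 99.47·4.0481 − 161.1 = 241.567.
B = 138.5·ln(57.29 − 10) − 305.0 = 138.5·ln 47.29 − 305.0 = 138.5·3.8563 − 305.0 = 229.097.
Rounded: (255, 242, 229).
In hex: #FFF2E5.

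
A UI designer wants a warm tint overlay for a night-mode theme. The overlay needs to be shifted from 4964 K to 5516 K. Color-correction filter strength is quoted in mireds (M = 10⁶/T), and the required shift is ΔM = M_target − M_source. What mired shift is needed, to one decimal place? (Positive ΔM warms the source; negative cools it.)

-20.2 mireds

M_source = 10⁶/4964 = 201.450; M_target = 10⁶/5516 = 181.291.
ΔM = 181.291 − 201.450 = -20.160 → -20.2 mireds, a cooling shift.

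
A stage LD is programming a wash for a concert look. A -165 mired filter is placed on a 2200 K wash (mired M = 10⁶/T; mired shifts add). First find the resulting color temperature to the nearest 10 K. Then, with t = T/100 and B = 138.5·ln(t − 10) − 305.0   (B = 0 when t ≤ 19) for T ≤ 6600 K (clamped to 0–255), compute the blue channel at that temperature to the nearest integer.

138

M_in = 10⁶/2200 = 454.55; M_out = 454.55 + (-165) = 289.55.
T_out = 10⁶/289.55 = 3453.7 K → 3450 K; t = 34.5.
B = 138.5·ln(34.5 − 10) − 305.0 = 138.5·ln 24.5 − 305.0 = 138.5·3.1987 − 305.0 = 138.016.
Rounded: 138.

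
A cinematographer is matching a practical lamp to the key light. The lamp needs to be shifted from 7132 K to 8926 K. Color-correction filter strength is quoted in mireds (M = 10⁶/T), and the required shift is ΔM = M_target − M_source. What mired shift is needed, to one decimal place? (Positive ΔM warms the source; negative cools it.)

-28.2 mireds

M_source = 10⁶/7132 = 140.213; M_target = 10⁶/8926 = 112.032.
ΔM = 112.032 − 140.213 = -28.181 → -28.2 mireds, a cooling shift.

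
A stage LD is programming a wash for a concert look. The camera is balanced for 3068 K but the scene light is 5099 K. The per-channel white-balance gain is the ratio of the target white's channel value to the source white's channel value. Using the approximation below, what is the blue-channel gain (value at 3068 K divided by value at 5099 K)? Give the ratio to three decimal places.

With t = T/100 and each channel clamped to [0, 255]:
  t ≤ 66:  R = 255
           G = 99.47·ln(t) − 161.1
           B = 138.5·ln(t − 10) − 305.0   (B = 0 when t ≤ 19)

0.547

At 5099 K (t = 50.99):
  B = 138.5·ln(50.99 − 10) − 305.0 = 138.5·ln 40.99 − 305.0 = 138.5·3.7133 − 305.0 = 209.296.
At 3068 K (t = 30.68):
  B = 138.5·ln(30.68 − 10) − 305.0 = 138.5·ln 20.68 − 305.0 = 138.5·3.0292 − 305.0 = 114.540.
Gain = 114.540 / 209.296 = 0.5473 → 0.547.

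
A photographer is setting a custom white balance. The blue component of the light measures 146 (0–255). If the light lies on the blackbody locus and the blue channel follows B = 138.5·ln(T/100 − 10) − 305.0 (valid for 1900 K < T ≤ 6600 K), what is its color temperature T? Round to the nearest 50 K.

3600 K

ln(t − 10) = (146 + 305.0) / 138.5 = 3.2563.
t − 10 = e^3.2563 = 25.954, so t = 35.954.
T = 100·t = 3595 K → 3600 K to the nearest 50 K.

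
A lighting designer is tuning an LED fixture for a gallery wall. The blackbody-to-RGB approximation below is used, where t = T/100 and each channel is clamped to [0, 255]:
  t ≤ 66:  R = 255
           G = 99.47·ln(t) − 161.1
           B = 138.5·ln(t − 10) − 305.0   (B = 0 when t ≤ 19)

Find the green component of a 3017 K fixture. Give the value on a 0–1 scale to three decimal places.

t = 3017/100 = 30.17; the t ≤ 66 branch applies.
G = 99.47·ln 30.17 − 161.1 = 99.47·3.4068 − 161.1 = 177.779.
On a 0–1 scale: 177.779/255 = 0.6972 → 0.697.

0.697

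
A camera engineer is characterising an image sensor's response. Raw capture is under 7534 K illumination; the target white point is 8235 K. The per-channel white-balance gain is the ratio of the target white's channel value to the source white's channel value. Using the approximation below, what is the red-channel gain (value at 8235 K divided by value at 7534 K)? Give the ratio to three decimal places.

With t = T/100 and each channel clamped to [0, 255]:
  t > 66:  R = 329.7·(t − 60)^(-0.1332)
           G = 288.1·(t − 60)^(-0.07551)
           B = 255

At 7534 K (t = 75.34):
  R = 329.7·(75.34 − 60)^(-0.1332) = 329.7·15.34^(-0.1332) = 329.7·0.69510 = 229.175.
At 8235 K (t = 82.35):
  R = 329.7·(82.35 − 60)^(-0.1332) = 329.7·22.35^(-0.1332) = 329.7·0.66111 = 217.969.
Gain = 217.969 / 229.175 = 0.9511 → 0.951.

0.951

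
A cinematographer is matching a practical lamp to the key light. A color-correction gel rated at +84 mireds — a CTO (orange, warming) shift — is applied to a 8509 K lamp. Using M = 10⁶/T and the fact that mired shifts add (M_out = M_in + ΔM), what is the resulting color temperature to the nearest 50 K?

4950 K

M_in = 10⁶/8509 = 117.52 mireds.
M_out = 117.52 + (+84) = 201.52 mireds.
T_out = 10⁶/201.52 = 4962.2 K → 4950 K.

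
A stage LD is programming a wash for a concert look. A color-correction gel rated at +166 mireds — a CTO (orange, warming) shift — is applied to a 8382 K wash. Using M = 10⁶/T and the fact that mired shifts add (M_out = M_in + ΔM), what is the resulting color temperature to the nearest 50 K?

M_in = 10⁶/8382 = 119.30 mireds.
M_out = 119.30 + (+166) = 285.30 mireds.
T_out = 10⁶/285.30 = 3505.0 K → 3500 K.

3500 K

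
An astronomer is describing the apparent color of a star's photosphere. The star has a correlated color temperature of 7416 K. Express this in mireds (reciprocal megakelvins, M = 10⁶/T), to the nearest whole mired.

M = 10⁶ / 7416 = 134.844 → 135 mireds.

135 mireds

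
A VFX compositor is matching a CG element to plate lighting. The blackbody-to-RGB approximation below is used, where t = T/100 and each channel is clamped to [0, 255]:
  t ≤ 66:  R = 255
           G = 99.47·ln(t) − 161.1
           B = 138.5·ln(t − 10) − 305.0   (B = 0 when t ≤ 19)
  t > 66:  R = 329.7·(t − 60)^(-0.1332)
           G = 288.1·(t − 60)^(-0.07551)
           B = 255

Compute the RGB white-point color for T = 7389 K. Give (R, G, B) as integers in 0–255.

(232, 236, 255)

t = 7389/100 = 73.89; the t > 66 branch applies.
R = 329.7·(73.89 − 60)^(-0.1332) = 329.7·13.89^(-0.1332) = 329.7·0.70436 = 232.226.
G = 288.1·(73.89 − 60)^(-0.07551) = 288.1·13.89^(-0.07551) = 288.1·0.81981 = 236.188.
B = 255 by definition for t > 66.
Rounded: (232, 236, 255).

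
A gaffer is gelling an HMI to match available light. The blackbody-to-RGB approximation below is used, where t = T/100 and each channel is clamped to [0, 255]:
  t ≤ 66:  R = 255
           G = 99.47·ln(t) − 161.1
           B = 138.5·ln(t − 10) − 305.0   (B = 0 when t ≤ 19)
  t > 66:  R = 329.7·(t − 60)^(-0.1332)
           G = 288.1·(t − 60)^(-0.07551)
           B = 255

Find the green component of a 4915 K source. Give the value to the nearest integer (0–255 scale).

226

t = 4915/100 = 49.15; the t ≤ 66 branch applies.
G = 99.47·ln 49.15 − 161.1 = 99.47·3.8949 − 161.1 = 226.323.
Rounded: 226.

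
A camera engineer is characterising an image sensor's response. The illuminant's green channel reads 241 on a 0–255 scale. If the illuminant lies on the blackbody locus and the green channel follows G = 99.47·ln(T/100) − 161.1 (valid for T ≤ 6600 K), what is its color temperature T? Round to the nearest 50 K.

5700 K

ln t = (241 + 161.1) / 99.47 = 4.0424.
t = e^4.0424 = 56.964.
T = 100·t = 5696 K → 5700 K to the nearest 50 K.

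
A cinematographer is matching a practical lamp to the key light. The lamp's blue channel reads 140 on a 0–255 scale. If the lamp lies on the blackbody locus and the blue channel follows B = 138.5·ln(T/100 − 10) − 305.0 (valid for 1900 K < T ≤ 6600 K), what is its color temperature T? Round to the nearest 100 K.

ln(t − 10) = (140 + 305.0) / 138.5 = 3.2130.
t − 10 = e^3.2130 = 24.853, so t = 34.853.
T = 100·t = 3485 K → 3500 K to the nearest 100 K.

3500 K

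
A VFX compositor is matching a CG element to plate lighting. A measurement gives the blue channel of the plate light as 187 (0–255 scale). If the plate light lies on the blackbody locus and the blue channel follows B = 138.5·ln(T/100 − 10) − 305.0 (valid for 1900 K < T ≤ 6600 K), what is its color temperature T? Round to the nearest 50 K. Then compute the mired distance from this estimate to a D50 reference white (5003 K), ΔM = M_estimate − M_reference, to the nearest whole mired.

ln(t − 10) = (187 + 305.0) / 138.5 = 3.5523.
t − 10 = e^3.5523 = 34.895, so t = 44.895.
T = 100·t = 4490 K → 4500 K to the nearest 50 K.
M_estimate = 10⁶/4500 = 222.22; M_reference = 10⁶/5003 = 199.88.
ΔM = 222.22 − 199.88 = 22.34 → +22 mireds.

+22 mireds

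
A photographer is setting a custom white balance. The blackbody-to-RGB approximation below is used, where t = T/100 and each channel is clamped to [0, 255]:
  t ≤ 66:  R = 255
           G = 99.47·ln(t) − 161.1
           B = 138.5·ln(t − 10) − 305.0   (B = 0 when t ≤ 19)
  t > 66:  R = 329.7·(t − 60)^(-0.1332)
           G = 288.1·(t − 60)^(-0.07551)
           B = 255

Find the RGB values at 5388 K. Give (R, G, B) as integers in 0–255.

t = 5388/100 = 53.88; the t ≤ 66 branch applies.
R = 255 by definition for t ≤ 66.
G = 99.47·ln 53.88 − 161.1 = 99.47·3.9868 − 161.1 = 235.463.
B = 138.5·ln(53.88 − 10) − 305.0 = 138.5·ln 43.88 − 305.0 = 138.5·3.7815 − 305.0 = 218.732.
Rounded: (255, 235, 219).

(255, 235, 219)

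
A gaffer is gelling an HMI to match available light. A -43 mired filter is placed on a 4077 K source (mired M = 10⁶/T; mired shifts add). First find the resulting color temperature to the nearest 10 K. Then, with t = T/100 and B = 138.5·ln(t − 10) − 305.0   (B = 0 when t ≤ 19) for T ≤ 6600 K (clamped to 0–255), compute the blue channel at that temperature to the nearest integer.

M_in = 10⁶/4077 = 245.28; M_out = 245.28 + (-43) = 202.28.
T_out = 10⁶/202.28 = 4943.7 K → 4940 K; t = 49.4.
B = 138.5·ln(49.4 − 10) − 305.0 = 138.5·ln 39.4 − 305.0 = 138.5·3.6738 − 305.0 = 203.817.
Rounded: 204.

204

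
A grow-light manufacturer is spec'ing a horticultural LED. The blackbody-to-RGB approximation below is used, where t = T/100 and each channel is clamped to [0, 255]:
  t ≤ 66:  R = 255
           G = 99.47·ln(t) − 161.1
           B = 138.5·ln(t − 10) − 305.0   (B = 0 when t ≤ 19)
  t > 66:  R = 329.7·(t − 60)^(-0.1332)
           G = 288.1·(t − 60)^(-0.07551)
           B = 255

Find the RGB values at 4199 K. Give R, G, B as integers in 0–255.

R=255, G=211, B=175

t = 4199/100 = 41.99; the t ≤ 66 branch applies.
R = 255 by definition for t ≤ 66.
G = 99.47·ln 41.99 − 161.1 = 99.47·3.7374 − 161.1 = 210.662.
B = 138.5·ln(41.99 − 10) − 305.0 = 138.5·ln 31.99 − 305.0 = 138.5·3.4654 − 305.0 = 174.961.
Rounded: (255, 211, 175).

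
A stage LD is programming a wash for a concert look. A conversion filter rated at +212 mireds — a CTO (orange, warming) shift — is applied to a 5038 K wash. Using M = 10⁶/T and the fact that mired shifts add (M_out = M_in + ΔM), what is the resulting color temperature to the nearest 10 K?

M_in = 10⁶/5038 = 198.49 mireds.
M_out = 198.49 + (+212) = 410.49 mireds.
T_out = 10⁶/410.49 = 2436.1 K → 2440 K.

2440 K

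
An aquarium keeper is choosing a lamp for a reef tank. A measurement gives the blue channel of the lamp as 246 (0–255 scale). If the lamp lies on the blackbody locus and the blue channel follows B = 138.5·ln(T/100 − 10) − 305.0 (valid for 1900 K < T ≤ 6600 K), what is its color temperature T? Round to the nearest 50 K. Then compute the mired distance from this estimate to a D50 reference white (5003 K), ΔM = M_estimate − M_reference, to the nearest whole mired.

ln(t − 10) = (246 + 305.0) / 138.5 = 3.9783.
t − 10 = e^3.9783 = 53.428, so t = 63.428.
T = 100·t = 6343 K → 6350 K to the nearest 50 K.
M_estimate = 10⁶/6350 = 157.48; M_reference = 10⁶/5003 = 199.88.
ΔM = 157.48 − 199.88 = -42.40 → -42 mireds.

-42 mireds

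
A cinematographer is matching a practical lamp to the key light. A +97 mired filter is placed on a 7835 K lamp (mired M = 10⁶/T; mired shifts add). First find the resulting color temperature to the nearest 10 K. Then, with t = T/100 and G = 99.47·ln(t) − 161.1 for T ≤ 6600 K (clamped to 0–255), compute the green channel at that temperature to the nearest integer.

216

M_in = 10⁶/7835 = 127.63; M_out = 127.63 + (+97) = 224.63.
T_out = 10⁶/224.63 = 4451.7 K → 4450 K; t = 44.5.
G = 99.47·ln 44.5 − 161.1 = 99.47·3.7955 − 161.1 = 216.437.
Rounded: 216.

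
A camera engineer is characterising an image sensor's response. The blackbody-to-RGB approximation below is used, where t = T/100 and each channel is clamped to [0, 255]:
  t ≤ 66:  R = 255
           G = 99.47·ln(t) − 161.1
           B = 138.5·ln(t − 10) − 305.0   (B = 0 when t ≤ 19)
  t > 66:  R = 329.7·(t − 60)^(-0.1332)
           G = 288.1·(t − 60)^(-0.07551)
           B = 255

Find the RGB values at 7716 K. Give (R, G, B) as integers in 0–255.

(226, 232, 255)

t = 7716/100 = 77.16; the t > 66 branch applies.
R = 329.7·(77.16 − 60)^(-0.1332) = 329.7·17.16^(-0.1332) = 329.7·0.68480 = 225.778.
G = 288.1·(77.16 − 60)^(-0.07551) = 288.1·17.16^(-0.07551) = 288.1·0.80683 = 232.447.
B = 255 by definition for t > 66.
Rounded: (226, 232, 255).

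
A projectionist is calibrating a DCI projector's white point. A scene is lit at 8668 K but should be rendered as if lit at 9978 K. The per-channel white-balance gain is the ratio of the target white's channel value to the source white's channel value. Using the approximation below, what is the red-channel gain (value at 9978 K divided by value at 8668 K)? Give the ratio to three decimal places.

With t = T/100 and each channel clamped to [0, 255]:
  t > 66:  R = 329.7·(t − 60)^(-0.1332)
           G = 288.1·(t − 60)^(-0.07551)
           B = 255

0.948

At 8668 K (t = 86.68):
  R = 329.7·(86.68 − 60)^(-0.1332) = 329.7·26.68^(-0.1332) = 329.7·0.64570 = 212.888.
At 9978 K (t = 99.78):
  R = 329.7·(99.78 − 60)^(-0.1332) = 329.7·39.78^(-0.1332) = 329.7·0.61224 = 201.857.
Gain = 201.857 / 212.888 = 0.9482 → 0.948.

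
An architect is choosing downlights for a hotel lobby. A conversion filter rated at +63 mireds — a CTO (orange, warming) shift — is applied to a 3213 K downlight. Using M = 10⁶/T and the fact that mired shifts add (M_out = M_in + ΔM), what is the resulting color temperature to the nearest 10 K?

M_in = 10⁶/3213 = 311.24 mireds.
M_out = 311.24 + (+63) = 374.24 mireds.
T_out = 10⁶/374.24 = 2672.1 K → 2670 K.

2670 K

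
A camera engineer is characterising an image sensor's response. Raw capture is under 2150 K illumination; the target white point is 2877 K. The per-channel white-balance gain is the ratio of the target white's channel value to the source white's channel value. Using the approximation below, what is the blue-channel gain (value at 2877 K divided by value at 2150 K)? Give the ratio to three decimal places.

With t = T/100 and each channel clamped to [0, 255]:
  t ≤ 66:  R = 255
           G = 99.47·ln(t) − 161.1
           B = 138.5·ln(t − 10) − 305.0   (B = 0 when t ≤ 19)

At 2150 K (t = 21.5):
  B = 138.5·ln(21.5 − 10) − 305.0 = 138.5·ln 11.5 − 305.0 = 138.5·2.4423 − 305.0 = 33.265.
At 2877 K (t = 28.77):
  B = 138.5·ln(28.77 − 10) − 305.0 = 138.5·ln 18.77 − 305.0 = 138.5·2.9323 − 305.0 = 101.118.
Gain = 101.118 / 33.265 = 3.0398 → 3.040.

3.040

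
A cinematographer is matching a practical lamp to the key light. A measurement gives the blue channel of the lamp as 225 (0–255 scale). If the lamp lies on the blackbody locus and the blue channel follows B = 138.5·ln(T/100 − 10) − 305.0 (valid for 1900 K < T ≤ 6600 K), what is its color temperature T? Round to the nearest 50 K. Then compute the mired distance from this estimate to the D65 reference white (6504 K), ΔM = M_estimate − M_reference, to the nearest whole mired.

ln(t − 10) = (225 + 305.0) / 138.5 = 3.8267.
t − 10 = e^3.8267 = 45.911, so t = 55.911.
T = 100·t = 5591 K → 5600 K to the nearest 50 K.
M_estimate = 10⁶/5600 = 178.57; M_reference = 10⁶/6504 = 153.75.
ΔM = 178.57 − 153.75 = 24.82 → +25 mireds.

+25 mireds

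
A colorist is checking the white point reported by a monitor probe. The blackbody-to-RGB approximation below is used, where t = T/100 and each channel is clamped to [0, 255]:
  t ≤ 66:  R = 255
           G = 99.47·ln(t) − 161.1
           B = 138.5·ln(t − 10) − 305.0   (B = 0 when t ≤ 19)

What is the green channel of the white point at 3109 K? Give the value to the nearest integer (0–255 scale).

181

t = 3109/100 = 31.09; the t ≤ 66 branch applies.
G = 99.47·ln 31.09 − 161.1 = 99.47·3.4369 − 161.1 = 180.767.
Rounded: 181.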